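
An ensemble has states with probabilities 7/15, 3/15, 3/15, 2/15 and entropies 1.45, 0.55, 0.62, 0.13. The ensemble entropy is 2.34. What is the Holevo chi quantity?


chi = S(rho) - sum_i p_i * S(rho_i)
Weighted entropy = 7/15 * 1.45 + 3/15 * 0.55 + 3/15 * 0.62 + 2/15 * 0.13
= 0.9280
chi = 2.34 - 0.9280
= 1.4120

1.4120


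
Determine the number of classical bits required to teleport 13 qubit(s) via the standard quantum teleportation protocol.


Quantum teleportation requires 2 classical bits per qubit teleported.
13 qubit(s) -> 2 * 13 = 26 classical bits

26


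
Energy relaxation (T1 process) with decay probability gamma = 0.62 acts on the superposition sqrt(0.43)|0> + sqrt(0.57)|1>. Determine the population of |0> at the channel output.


For amplitude damping with parameter gamma on state sqrt(a)|0> + sqrt(b)|1>:
alpha^2 = 0.43, beta^2 = 0.57
P(|0>) = alpha^2 + gamma * beta^2
= 0.43 + 0.62 * 0.57
= 0.43 + 0.3534
= 0.7834

0.7834


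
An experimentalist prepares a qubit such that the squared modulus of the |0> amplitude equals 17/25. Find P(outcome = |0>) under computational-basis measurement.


|alpha|^2 = 17/25 = 0.6800
|beta|^2 = 1 - 17/25 = 8/25 = 0.3200
P(|0>) = |alpha|^2 = 0.6800

0.6800


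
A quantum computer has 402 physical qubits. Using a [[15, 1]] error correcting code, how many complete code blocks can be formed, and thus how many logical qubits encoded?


Each code block uses 15 physical qubits for 1 logical qubit(s).
Number of complete blocks = floor(402 / 15) = 26
Logical qubits = 26 * 1
= 26

26


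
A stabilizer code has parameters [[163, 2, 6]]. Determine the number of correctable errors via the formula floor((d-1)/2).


Code parameters: [[163, 2, 6]], distance d = 6.
Number of correctable errors = floor((d-1)/2)
= floor((6 - 1)/2)
= floor(5/2)
= 2

2


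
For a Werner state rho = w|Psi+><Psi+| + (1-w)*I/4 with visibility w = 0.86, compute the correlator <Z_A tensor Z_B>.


|Psi+> = (|01> + |10>)/sqrt(2)
For the pure Bell state, <Z_A Z_B> = -1 (Bell-state Pauli correlator).
The maximally-mixed part I/4 has tr(I/4 * P tensor P) = 0 for any traceless Pauli P.
So <Z_A Z_B>_rho = w * (-1) + (1 - w) * 0
= 0.86 * (-1)
= -0.8600

-0.8600


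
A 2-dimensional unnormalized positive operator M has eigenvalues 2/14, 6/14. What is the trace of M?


tr(M) = sum of eigenvalues
= 2/14 + 6/14
= 8/14
= 0.5714

0.5714


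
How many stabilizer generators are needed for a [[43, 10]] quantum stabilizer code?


For an [[n,k]] stabilizer code:
Number of stabilizer generators = n - k
= 43 - 10
= 33

33


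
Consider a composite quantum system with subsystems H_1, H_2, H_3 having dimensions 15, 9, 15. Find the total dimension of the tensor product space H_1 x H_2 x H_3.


dim(H_1 x H_2 x H_3) = 15 * 9 * 15
= 135 * 15
= 2025

2025


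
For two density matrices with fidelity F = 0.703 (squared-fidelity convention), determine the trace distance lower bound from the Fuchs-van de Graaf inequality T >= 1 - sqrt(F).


Fuchs-van de Graaf (squared-fidelity convention): 1 - sqrt(F) <= T <= sqrt(1 - F).
Lower bound: T >= 1 - sqrt(F)
sqrt(F) = sqrt(0.703) = 0.8385
T >= 1 - 0.8385
T >= 0.1615

0.1615


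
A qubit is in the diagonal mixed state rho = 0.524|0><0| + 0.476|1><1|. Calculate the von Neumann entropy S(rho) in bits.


S = -p*log2(p) - (1-p)*log2(1-p)
p = 0.5240, 1-p = 0.4760
= -0.5240 * log2(0.5240) - 0.4760 * log2(0.4760)
= -(-0.4886) - (-0.5098)
= 0.9983

0.9983


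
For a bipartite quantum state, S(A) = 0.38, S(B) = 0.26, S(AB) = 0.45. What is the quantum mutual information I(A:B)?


I(A:B) = S(A) + S(B) - S(AB)
= 0.38 + 0.26 - 0.45
= 0.1900

0.1900


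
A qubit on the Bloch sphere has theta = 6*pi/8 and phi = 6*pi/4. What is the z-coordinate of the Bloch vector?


theta = 2.3562, phi = 4.7124
r_z = cos(theta) = -0.7071

-0.7071


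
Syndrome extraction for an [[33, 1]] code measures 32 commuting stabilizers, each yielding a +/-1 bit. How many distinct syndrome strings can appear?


Each stabilizer generator gives a binary (+1 or -1) measurement outcome.
With 32 independent generators:
Total syndromes = 2^32
= 4294967296

4294967296


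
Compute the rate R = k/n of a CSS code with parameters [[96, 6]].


Code rate R = k/n
= 6/96
= 0.0625

0.0625


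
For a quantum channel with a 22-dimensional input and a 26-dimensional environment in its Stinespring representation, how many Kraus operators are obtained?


Tracing out the environment in an orthonormal basis {|i>_E} gives Kraus operators K_i = <i|_E U |0>_E.
Number of Kraus operators = dim(H_env) = d_env
= 26

26


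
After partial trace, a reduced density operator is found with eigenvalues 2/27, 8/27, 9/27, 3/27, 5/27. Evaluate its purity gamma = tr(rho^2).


tr(rho^2) = sum of eigenvalues squared
= (2/27)^2 + (8/27)^2 + (9/27)^2 + (3/27)^2 + (5/27)^2
= (4 + 64 + 81 + 9 + 25) / 729
= 183/729
= 0.2510

0.2510


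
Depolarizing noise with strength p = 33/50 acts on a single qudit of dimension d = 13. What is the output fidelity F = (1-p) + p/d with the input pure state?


F = (1-p) + p/d
= (1 - 0.6600) + 0.6600/13
= 0.3400 + 0.0508
= 0.3908

0.3908


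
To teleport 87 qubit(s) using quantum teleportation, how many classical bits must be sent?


Quantum teleportation requires 2 classical bits per qubit teleported.
87 qubit(s) -> 2 * 87 = 174 classical bits

174


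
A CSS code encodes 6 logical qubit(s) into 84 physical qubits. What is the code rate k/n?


Code rate R = k/n
= 6/84
= 0.0714

0.0714


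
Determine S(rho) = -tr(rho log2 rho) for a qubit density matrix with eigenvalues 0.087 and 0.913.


S = -p*log2(p) - (1-p)*log2(1-p)
p = 0.0870, 1-p = 0.9130
= -0.0870 * log2(0.0870) - 0.9130 * log2(0.9130)
= -(-0.3065) - (-0.1199)
= 0.4264

0.4264


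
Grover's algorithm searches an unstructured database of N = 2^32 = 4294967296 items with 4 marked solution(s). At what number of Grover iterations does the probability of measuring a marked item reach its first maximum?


After j Grover iterations the success probability is P(j) = sin^2((2j+1)*theta), where sin(theta) = sqrt(k/N).
N = 2^32 = 4294967296, k = 4
sin(theta) = sqrt(k/N) = 3.051757812e-05
theta = arcsin(sqrt(k/N)) = 3.051757813e-05 rad
P(j) reaches its first maximum when (2j+1)*theta is as close as possible to pi/2, i.e. j = round(pi/(4*theta) - 1/2).
pi/(4*theta) - 1/2 = 25735.4270
(For comparison, the common estimate pi/4 * sqrt(N/k) = 25735.9270; the exact maximiser is used here.)
Optimal iterations = 25735

25735


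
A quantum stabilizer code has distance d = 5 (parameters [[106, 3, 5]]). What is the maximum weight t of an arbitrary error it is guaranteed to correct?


Code parameters: [[106, 3, 5]], distance d = 5.
Number of correctable errors = floor((d-1)/2)
= floor((5 - 1)/2)
= floor(4/2)
= 2

2


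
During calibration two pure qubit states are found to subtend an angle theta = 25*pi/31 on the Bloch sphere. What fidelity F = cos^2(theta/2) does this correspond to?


For states separated by angle theta on Bloch sphere:
F = cos^2(theta/2)
theta = 25*pi/31 = 2.5335
theta/2 = 1.2668
cos(theta/2) = 0.2994
F = 0.0896

0.0896


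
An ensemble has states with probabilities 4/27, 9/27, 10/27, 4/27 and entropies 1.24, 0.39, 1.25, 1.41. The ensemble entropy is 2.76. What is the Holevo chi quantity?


chi = S(rho) - sum_i p_i * S(rho_i)
Weighted entropy = 4/27 * 1.24 + 9/27 * 0.39 + 10/27 * 1.25 + 4/27 * 1.41
= 0.9856
chi = 2.76 - 0.9856
= 1.7744

1.7744


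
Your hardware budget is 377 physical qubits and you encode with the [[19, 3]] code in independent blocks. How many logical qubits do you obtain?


Each code block uses 19 physical qubits for 3 logical qubit(s).
Number of complete blocks = floor(377 / 19) = 19
Logical qubits = 19 * 3
= 57

57


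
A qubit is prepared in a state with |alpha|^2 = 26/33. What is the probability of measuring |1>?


|alpha|^2 = 26/33 = 0.7879
|beta|^2 = 1 - 26/33 = 7/33 = 0.2121
P(|1>) = |beta|^2 = 0.2121

0.2121


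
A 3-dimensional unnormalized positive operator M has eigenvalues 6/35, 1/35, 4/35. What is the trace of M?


tr(M) = sum of eigenvalues
= 6/35 + 1/35 + 4/35
= 11/35
= 0.3143

0.3143


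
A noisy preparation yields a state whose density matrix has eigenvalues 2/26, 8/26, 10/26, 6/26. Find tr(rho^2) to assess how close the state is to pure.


tr(rho^2) = sum of eigenvalues squared
= (2/26)^2 + (8/26)^2 + (10/26)^2 + (6/26)^2
= (4 + 64 + 100 + 36) / 676
= 204/676
= 0.3018

0.3018


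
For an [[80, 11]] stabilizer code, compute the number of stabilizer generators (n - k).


For an [[n,k]] stabilizer code:
Number of stabilizer generators = n - k
= 80 - 11
= 69

69


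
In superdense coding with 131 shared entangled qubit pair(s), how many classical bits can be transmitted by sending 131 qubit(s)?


Superdense coding allows 2 classical bits per shared entangled pair.
131 pair(s) -> 2 * 131 = 262 classical bits

262


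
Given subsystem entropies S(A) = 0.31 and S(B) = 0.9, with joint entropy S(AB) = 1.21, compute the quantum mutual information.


I(A:B) = S(A) + S(B) - S(AB)
= 0.31 + 0.9 - 1.21
= 0.0000

0.0000


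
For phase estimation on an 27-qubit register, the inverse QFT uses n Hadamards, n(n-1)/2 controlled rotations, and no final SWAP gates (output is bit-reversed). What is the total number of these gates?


Hadamard gates: 27
Controlled rotations: n*(n-1)/2 = 27*26/2 = 351
SWAP gates: 0 (omitted)
Total = 27 + 351
= 378

378


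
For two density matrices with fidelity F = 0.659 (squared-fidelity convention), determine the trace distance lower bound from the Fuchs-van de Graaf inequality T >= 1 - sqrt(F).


Fuchs-van de Graaf (squared-fidelity convention): 1 - sqrt(F) <= T <= sqrt(1 - F).
Lower bound: T >= 1 - sqrt(F)
sqrt(F) = sqrt(0.659) = 0.8118
T >= 1 - 0.8118
T >= 0.1882

0.1882


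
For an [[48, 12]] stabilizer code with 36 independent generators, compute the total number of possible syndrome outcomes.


Each stabilizer generator gives a binary (+1 or -1) measurement outcome.
With 36 independent generators:
Total syndromes = 2^36
= 68719476736

68719476736


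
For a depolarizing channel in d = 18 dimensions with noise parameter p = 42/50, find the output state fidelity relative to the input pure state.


F = (1-p) + p/d
= (1 - 0.8400) + 0.8400/18
= 0.1600 + 0.0467
= 0.2067

0.2067


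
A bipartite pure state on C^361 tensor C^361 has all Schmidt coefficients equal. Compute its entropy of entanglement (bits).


For a maximally entangled state in d x d:
S = log2(d) = log2(361)
= 8.4959

8.4959


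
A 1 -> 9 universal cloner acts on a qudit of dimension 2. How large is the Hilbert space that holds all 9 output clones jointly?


Output space = H^(tensor 9) where dim(H) = 2
dim = 2^9
= 4 (after 2 factors)
= 8 (after 3 factors)
= 16 (after 4 factors)
= 32 (after 5 factors)
= 64 (after 6 factors)
= 128 (after 7 factors)
= 256 (after 8 factors)
= 512 (after 9 factors)
= 512

512


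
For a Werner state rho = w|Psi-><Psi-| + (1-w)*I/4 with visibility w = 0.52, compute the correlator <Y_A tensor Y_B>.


|Psi-> = (|01> - |10>)/sqrt(2)
For the pure Bell state, <Y_A Y_B> = -1 (Bell-state Pauli correlator).
The maximally-mixed part I/4 has tr(I/4 * P tensor P) = 0 for any traceless Pauli P.
So <Y_A Y_B>_rho = w * (-1) + (1 - w) * 0
= 0.52 * (-1)
= -0.5200

-0.5200


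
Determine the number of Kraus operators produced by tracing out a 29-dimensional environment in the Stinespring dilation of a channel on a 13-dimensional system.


Tracing out the environment in an orthonormal basis {|i>_E} gives Kraus operators K_i = <i|_E U |0>_E.
Number of Kraus operators = dim(H_env) = d_env
= 29

29


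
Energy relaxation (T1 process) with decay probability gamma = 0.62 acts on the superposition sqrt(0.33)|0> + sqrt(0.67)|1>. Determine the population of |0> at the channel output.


For amplitude damping with parameter gamma on state sqrt(a)|0> + sqrt(b)|1>:
alpha^2 = 0.33, beta^2 = 0.67
P(|0>) = alpha^2 + gamma * beta^2
= 0.33 + 0.62 * 0.67
= 0.33 + 0.4154
= 0.7454

0.7454


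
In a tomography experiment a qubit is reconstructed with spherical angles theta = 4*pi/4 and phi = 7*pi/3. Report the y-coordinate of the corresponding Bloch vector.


theta = 3.1416, phi = 7.3304
r_y = sin(theta)*sin(phi) = 0.0000 * 0.8660
r_y = 0.0000

0.0000


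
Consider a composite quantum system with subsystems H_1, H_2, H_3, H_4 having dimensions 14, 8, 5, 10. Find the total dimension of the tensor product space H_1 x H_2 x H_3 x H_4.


dim(H_1 x H_2 x H_3 x H_4) = 14 * 8 * 5 * 10
= 112 * 5 * 10
= 560 * 10
= 5600

5600


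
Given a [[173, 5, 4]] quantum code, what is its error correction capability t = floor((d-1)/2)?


Code parameters: [[173, 5, 4]], distance d = 4.
Number of correctable errors = floor((d-1)/2)
= floor((4 - 1)/2)
= floor(3/2)
= 1

1


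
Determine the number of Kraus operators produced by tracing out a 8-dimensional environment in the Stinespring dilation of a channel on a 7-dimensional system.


Tracing out the environment in an orthonormal basis {|i>_E} gives Kraus operators K_i = <i|_E U |0>_E.
Number of Kraus operators = dim(H_env) = d_env
= 8

8


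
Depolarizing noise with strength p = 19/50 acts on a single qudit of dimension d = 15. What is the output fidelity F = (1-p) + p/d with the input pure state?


F = (1-p) + p/d
= (1 - 0.3800) + 0.3800/15
= 0.6200 + 0.0253
= 0.6453

0.6453


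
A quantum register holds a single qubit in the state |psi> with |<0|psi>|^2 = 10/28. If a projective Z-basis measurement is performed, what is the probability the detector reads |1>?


|alpha|^2 = 10/28 = 0.3571
|beta|^2 = 1 - 10/28 = 18/28 = 0.6429
P(|1>) = |beta|^2 = 0.6429

0.6429


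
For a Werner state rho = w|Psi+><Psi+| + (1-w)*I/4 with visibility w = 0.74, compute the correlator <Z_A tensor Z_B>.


|Psi+> = (|01> + |10>)/sqrt(2)
For the pure Bell state, <Z_A Z_B> = -1 (Bell-state Pauli correlator).
The maximally-mixed part I/4 has tr(I/4 * P tensor P) = 0 for any traceless Pauli P.
So <Z_A Z_B>_rho = w * (-1) + (1 - w) * 0
= 0.74 * (-1)
= -0.7400

-0.7400


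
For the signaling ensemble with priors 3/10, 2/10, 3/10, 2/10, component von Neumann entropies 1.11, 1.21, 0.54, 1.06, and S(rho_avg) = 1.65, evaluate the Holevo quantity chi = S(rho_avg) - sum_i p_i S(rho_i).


chi = S(rho) - sum_i p_i * S(rho_i)
Weighted entropy = 3/10 * 1.11 + 2/10 * 1.21 + 3/10 * 0.54 + 2/10 * 1.06
= 0.9490
chi = 1.65 - 0.9490
= 0.7010

0.7010


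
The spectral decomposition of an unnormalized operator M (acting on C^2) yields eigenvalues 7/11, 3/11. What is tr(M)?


tr(M) = sum of eigenvalues
= 7/11 + 3/11
= 10/11
= 0.9091

0.9091


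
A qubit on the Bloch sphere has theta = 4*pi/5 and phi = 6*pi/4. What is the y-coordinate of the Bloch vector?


theta = 2.5133, phi = 4.7124
r_y = sin(theta)*sin(phi) = 0.5878 * -1.0000
r_y = -0.5878

-0.5878


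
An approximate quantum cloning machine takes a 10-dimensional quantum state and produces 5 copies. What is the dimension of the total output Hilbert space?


Output space = H^(tensor 5) where dim(H) = 10
dim = 10^5
= 100 (after 2 factors)
= 1000 (after 3 factors)
= 10000 (after 4 factors)
= 100000 (after 5 factors)
= 100000

100000


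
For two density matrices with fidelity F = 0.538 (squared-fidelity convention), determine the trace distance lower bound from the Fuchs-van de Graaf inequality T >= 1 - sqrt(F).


Fuchs-van de Graaf (squared-fidelity convention): 1 - sqrt(F) <= T <= sqrt(1 - F).
Lower bound: T >= 1 - sqrt(F)
sqrt(F) = sqrt(0.538) = 0.7335
T >= 1 - 0.7335
T >= 0.2665

0.2665


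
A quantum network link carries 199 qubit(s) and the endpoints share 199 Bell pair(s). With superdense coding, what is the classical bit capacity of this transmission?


Superdense coding allows 2 classical bits per shared entangled pair.
199 pair(s) -> 2 * 199 = 398 classical bits

398


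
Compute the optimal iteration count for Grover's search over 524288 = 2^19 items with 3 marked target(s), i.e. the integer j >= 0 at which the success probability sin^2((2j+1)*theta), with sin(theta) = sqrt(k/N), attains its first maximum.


After j Grover iterations the success probability is P(j) = sin^2((2j+1)*theta), where sin(theta) = sqrt(k/N).
N = 2^19 = 524288, k = 3
sin(theta) = sqrt(k/N) = 0.002392079827
theta = arcsin(sqrt(k/N)) = 0.002392082108 rad
P(j) reaches its first maximum when (2j+1)*theta is as close as possible to pi/2, i.e. j = round(pi/(4*theta) - 1/2).
pi/(4*theta) - 1/2 = 327.8324
(For comparison, the common estimate pi/4 * sqrt(N/k) = 328.3328; the exact maximiser is used here.)
Optimal iterations = 328

328


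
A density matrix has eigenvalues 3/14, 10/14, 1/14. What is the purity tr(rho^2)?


tr(rho^2) = sum of eigenvalues squared
= (3/14)^2 + (10/14)^2 + (1/14)^2
= (9 + 100 + 1) / 196
= 110/196
= 0.5612

0.5612


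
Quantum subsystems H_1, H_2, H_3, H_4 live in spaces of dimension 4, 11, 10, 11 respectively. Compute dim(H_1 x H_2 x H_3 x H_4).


dim(H_1 x H_2 x H_3 x H_4) = 4 * 11 * 10 * 11
= 44 * 10 * 11
= 440 * 11
= 4840

4840


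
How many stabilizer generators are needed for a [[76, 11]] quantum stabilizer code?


For an [[n,k]] stabilizer code:
Number of stabilizer generators = n - k
= 76 - 11
= 65

65


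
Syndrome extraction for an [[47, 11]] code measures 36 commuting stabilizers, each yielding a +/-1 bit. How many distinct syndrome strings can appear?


Each stabilizer generator gives a binary (+1 or -1) measurement outcome.
With 36 independent generators:
Total syndromes = 2^36
= 68719476736

68719476736


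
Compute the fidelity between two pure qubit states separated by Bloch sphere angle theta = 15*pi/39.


For states separated by angle theta on Bloch sphere:
F = cos^2(theta/2)
theta = 15*pi/39 = 1.2083
theta/2 = 0.6042
cos(theta/2) = 0.8230
F = 0.6773

0.6773


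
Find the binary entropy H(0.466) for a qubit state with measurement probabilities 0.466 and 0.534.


S = -p*log2(p) - (1-p)*log2(1-p)
p = 0.4660, 1-p = 0.5340
= -0.4660 * log2(0.4660) - 0.5340 * log2(0.5340)
= -(-0.5133) - (-0.4833)
= 0.9967

0.9967


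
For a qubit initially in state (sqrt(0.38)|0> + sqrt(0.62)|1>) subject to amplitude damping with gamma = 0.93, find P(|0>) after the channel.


For amplitude damping with parameter gamma on state sqrt(a)|0> + sqrt(b)|1>:
alpha^2 = 0.38, beta^2 = 0.62
P(|0>) = alpha^2 + gamma * beta^2
= 0.38 + 0.93 * 0.62
= 0.38 + 0.5766
= 0.9566

0.9566


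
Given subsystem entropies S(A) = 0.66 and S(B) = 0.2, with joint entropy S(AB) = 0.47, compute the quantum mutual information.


I(A:B) = S(A) + S(B) - S(AB)
= 0.66 + 0.2 - 0.47
= 0.3900

0.3900


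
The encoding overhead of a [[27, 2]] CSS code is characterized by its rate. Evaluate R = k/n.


Code rate R = k/n
= 2/27
= 0.0741

0.0741


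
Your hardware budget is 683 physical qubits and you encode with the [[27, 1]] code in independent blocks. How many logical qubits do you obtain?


Each code block uses 27 physical qubits for 1 logical qubit(s).
Number of complete blocks = floor(683 / 27) = 25
Logical qubits = 25 * 1
= 25

25


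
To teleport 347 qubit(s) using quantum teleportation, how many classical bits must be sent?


Quantum teleportation requires 2 classical bits per qubit teleported.
347 qubit(s) -> 2 * 347 = 694 classical bits

694


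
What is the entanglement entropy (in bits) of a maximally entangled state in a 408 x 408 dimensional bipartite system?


For a maximally entangled state in d x d:
S = log2(d) = log2(408)
= 8.6724

8.6724


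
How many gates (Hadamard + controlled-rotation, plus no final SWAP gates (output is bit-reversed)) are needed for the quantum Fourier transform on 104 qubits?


Hadamard gates: 104
Controlled rotations: n*(n-1)/2 = 104*103/2 = 5356
SWAP gates: 0 (omitted)
Total = 104 + 5356
= 5460

5460


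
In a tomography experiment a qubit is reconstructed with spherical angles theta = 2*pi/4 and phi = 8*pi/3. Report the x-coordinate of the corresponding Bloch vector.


theta = 1.5708, phi = 8.3776
r_x = sin(theta)*cos(phi) = 1.0000 * -0.5000
r_x = -0.5000

-0.5000


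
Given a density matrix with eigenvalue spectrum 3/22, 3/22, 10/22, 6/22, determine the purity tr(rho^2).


tr(rho^2) = sum of eigenvalues squared
= (3/22)^2 + (3/22)^2 + (10/22)^2 + (6/22)^2
= (9 + 9 + 100 + 36) / 484
= 154/484
= 0.3182

0.3182


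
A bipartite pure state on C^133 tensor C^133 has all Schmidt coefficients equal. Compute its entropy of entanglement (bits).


For a maximally entangled state in d x d:
S = log2(d) = log2(133)
= 7.0553

7.0553


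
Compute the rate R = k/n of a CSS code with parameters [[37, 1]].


Code rate R = k/n
= 1/37
= 0.0270

0.0270


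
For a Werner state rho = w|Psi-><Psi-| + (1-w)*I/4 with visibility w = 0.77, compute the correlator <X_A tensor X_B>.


|Psi-> = (|01> - |10>)/sqrt(2)
For the pure Bell state, <X_A X_B> = -1 (Bell-state Pauli correlator).
The maximally-mixed part I/4 has tr(I/4 * P tensor P) = 0 for any traceless Pauli P.
So <X_A X_B>_rho = w * (-1) + (1 - w) * 0
= 0.77 * (-1)
= -0.7700

-0.7700


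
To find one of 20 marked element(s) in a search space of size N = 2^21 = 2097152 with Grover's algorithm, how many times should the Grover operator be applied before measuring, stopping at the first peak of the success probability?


After j Grover iterations the success probability is P(j) = sin^2((2j+1)*theta), where sin(theta) = sqrt(k/N).
N = 2^21 = 2097152, k = 20
sin(theta) = sqrt(k/N) = 0.003088161778
theta = arcsin(sqrt(k/N)) = 0.003088166686 rad
P(j) reaches its first maximum when (2j+1)*theta is as close as possible to pi/2, i.e. j = round(pi/(4*theta) - 1/2).
pi/(4*theta) - 1/2 = 253.8251
(For comparison, the common estimate pi/4 * sqrt(N/k) = 254.3255; the exact maximiser is used here.)
Optimal iterations = 254

254


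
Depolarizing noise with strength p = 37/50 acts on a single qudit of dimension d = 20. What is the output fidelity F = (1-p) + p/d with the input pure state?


F = (1-p) + p/d
= (1 - 0.7400) + 0.7400/20
= 0.2600 + 0.0370
= 0.2970

0.2970


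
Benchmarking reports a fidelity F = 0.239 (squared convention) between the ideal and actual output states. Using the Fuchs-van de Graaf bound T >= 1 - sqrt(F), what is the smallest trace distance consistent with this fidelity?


Fuchs-van de Graaf (squared-fidelity convention): 1 - sqrt(F) <= T <= sqrt(1 - F).
Lower bound: T >= 1 - sqrt(F)
sqrt(F) = sqrt(0.239) = 0.4889
T >= 1 - 0.4889
T >= 0.5111

0.5111


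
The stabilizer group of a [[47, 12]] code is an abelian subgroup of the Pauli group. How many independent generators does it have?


For an [[n,k]] stabilizer code:
Number of stabilizer generators = n - k
= 47 - 12
= 35

35


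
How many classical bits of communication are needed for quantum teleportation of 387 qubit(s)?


Quantum teleportation requires 2 classical bits per qubit teleported.
387 qubit(s) -> 2 * 387 = 774 classical bits

774


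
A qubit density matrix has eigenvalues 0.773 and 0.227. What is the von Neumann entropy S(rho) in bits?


S = -p*log2(p) - (1-p)*log2(1-p)
p = 0.7730, 1-p = 0.2270
= -0.7730 * log2(0.7730) - 0.2270 * log2(0.2270)
= -(-0.2871) - (-0.4856)
= 0.7727

0.7727


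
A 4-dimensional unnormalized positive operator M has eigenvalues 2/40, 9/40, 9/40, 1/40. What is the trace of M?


tr(M) = sum of eigenvalues
= 2/40 + 9/40 + 9/40 + 1/40
= 21/40
= 0.5250

0.5250


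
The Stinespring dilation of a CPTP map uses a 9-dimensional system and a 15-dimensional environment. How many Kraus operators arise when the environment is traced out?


Tracing out the environment in an orthonormal basis {|i>_E} gives Kraus operators K_i = <i|_E U |0>_E.
Number of Kraus operators = dim(H_env) = d_env
= 15

15


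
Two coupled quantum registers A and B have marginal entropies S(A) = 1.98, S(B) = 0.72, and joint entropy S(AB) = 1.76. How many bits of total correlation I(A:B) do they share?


I(A:B) = S(A) + S(B) - S(AB)
= 1.98 + 0.72 - 1.76
= 0.9400

0.9400


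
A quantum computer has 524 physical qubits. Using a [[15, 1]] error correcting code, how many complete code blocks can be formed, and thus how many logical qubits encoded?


Each code block uses 15 physical qubits for 1 logical qubit(s).
Number of complete blocks = floor(524 / 15) = 34
Logical qubits = 34 * 1
= 34

34


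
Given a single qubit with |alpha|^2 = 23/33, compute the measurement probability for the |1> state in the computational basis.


|alpha|^2 = 23/33 = 0.6970
|beta|^2 = 1 - 23/33 = 10/33 = 0.3030
P(|1>) = |beta|^2 = 0.3030

0.3030


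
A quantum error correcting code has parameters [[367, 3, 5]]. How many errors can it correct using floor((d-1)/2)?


Code parameters: [[367, 3, 5]], distance d = 5.
Number of correctable errors = floor((d-1)/2)
= floor((5 - 1)/2)
= floor(4/2)
= 2

2


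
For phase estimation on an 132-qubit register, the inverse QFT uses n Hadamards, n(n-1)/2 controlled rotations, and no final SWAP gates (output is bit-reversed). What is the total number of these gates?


Hadamard gates: 132
Controlled rotations: n*(n-1)/2 = 132*131/2 = 8646
SWAP gates: 0 (omitted)
Total = 132 + 8646
= 8778

8778


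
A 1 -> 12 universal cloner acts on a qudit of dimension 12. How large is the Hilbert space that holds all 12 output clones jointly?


Output space = H^(tensor 12) where dim(H) = 12
dim = 12^12
= 144 (after 2 factors)
= 1728 (after 3 factors)
= 20736 (after 4 factors)
= 248832 (after 5 factors)
= 2985984 (after 6 factors)
= 35831808 (after 7 factors)
= 429981696 (after 8 factors)
= 5159780352 (after 9 factors)
= 61917364224 (after 10 factors)
= 743008370688 (after 11 factors)
= 8916100448256 (after 12 factors)
= 8916100448256

8916100448256


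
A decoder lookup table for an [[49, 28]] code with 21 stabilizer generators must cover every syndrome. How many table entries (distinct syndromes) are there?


Each stabilizer generator gives a binary (+1 or -1) measurement outcome.
With 21 independent generators:
Total syndromes = 2^21
= 2097152

2097152


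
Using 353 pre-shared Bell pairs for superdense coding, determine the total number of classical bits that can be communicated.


Superdense coding allows 2 classical bits per shared entangled pair.
353 pair(s) -> 2 * 353 = 706 classical bits

706


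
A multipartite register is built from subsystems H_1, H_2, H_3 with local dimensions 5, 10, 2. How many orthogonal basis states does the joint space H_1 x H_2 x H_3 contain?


dim(H_1 x H_2 x H_3) = 5 * 10 * 2
= 50 * 2
= 100

100


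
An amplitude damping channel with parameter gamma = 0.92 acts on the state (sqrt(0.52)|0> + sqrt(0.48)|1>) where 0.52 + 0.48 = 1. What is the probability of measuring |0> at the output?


For amplitude damping with parameter gamma on state sqrt(a)|0> + sqrt(b)|1>:
alpha^2 = 0.52, beta^2 = 0.48
P(|0>) = alpha^2 + gamma * beta^2
= 0.52 + 0.92 * 0.48
= 0.52 + 0.4416
= 0.9616

0.9616


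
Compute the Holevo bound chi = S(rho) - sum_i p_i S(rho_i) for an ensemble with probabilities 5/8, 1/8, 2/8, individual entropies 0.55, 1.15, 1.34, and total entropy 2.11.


chi = S(rho) - sum_i p_i * S(rho_i)
Weighted entropy = 5/8 * 0.55 + 1/8 * 1.15 + 2/8 * 1.34
= 0.8225
chi = 2.11 - 0.8225
= 1.2875

1.2875


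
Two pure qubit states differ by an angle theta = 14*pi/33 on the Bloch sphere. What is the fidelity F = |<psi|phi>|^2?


For states separated by angle theta on Bloch sphere:
F = cos^2(theta/2)
theta = 14*pi/33 = 1.3328
theta/2 = 0.6664
cos(theta/2) = 0.7861
F = 0.6179

0.6179


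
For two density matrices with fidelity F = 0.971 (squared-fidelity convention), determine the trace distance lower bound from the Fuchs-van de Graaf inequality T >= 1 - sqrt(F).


Fuchs-van de Graaf (squared-fidelity convention): 1 - sqrt(F) <= T <= sqrt(1 - F).
Lower bound: T >= 1 - sqrt(F)
sqrt(F) = sqrt(0.971) = 0.9854
T >= 1 - 0.9854
T >= 0.0146

0.0146


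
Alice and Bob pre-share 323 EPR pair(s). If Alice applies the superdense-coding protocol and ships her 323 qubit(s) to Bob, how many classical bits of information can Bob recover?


Superdense coding allows 2 classical bits per shared entangled pair.
323 pair(s) -> 2 * 323 = 646 classical bits

646


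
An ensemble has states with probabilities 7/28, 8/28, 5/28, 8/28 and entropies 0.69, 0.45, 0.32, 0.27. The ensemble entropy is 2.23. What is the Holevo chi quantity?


chi = S(rho) - sum_i p_i * S(rho_i)
Weighted entropy = 7/28 * 0.69 + 8/28 * 0.45 + 5/28 * 0.32 + 8/28 * 0.27
= 0.4354
chi = 2.23 - 0.4354
= 1.7946

1.7946


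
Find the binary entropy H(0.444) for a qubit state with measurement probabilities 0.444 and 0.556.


S = -p*log2(p) - (1-p)*log2(1-p)
p = 0.4440, 1-p = 0.5560
= -0.4440 * log2(0.4440) - 0.5560 * log2(0.5560)
= -(-0.5201) - (-0.4708)
= 0.9909

0.9909


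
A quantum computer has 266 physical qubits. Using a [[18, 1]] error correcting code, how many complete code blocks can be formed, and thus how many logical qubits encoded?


Each code block uses 18 physical qubits for 1 logical qubit(s).
Number of complete blocks = floor(266 / 18) = 14
Logical qubits = 14 * 1
= 14

14


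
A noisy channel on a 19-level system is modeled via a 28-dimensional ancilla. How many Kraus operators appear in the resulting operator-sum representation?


Tracing out the environment in an orthonormal basis {|i>_E} gives Kraus operators K_i = <i|_E U |0>_E.
Number of Kraus operators = dim(H_env) = d_env
= 28

28


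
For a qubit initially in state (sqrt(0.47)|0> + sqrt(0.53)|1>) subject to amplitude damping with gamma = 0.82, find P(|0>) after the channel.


For amplitude damping with parameter gamma on state sqrt(a)|0> + sqrt(b)|1>:
alpha^2 = 0.47, beta^2 = 0.53
P(|0>) = alpha^2 + gamma * beta^2
= 0.47 + 0.82 * 0.53
= 0.47 + 0.4346
= 0.9046

0.9046


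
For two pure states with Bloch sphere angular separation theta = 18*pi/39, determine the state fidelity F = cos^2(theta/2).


For states separated by angle theta on Bloch sphere:
F = cos^2(theta/2)
theta = 18*pi/39 = 1.4500
theta/2 = 0.7250
cos(theta/2) = 0.7485
F = 0.5603

0.5603


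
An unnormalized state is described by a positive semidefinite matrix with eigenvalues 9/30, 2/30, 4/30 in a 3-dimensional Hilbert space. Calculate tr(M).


tr(M) = sum of eigenvalues
= 9/30 + 2/30 + 4/30
= 15/30
= 0.5000

0.5000


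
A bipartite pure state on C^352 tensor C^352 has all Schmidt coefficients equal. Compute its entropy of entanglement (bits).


For a maximally entangled state in d x d:
S = log2(d) = log2(352)
= 8.4594

8.4594


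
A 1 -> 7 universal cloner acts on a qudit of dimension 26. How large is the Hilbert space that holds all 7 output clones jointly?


Output space = H^(tensor 7) where dim(H) = 26
dim = 26^7
= 676 (after 2 factors)
= 17576 (after 3 factors)
= 456976 (after 4 factors)
= 11881376 (after 5 factors)
= 308915776 (after 6 factors)
= 8031810176 (after 7 factors)
= 8031810176

8031810176


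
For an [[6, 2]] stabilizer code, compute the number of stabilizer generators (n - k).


For an [[n,k]] stabilizer code:
Number of stabilizer generators = n - k
= 6 - 2
= 4

4


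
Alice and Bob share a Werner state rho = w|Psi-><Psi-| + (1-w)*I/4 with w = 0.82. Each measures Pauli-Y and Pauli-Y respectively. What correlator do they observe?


|Psi-> = (|01> - |10>)/sqrt(2)
For the pure Bell state, <Y_A Y_B> = -1 (Bell-state Pauli correlator).
The maximally-mixed part I/4 has tr(I/4 * P tensor P) = 0 for any traceless Pauli P.
So <Y_A Y_B>_rho = w * (-1) + (1 - w) * 0
= 0.82 * (-1)
= -0.8200

-0.8200


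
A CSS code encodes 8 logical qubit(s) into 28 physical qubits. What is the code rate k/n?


Code rate R = k/n
= 8/28
= 0.2857

0.2857


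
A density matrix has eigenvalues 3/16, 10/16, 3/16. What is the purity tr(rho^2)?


tr(rho^2) = sum of eigenvalues squared
= (3/16)^2 + (10/16)^2 + (3/16)^2
= (9 + 100 + 9) / 256
= 118/256
= 0.4609

0.4609


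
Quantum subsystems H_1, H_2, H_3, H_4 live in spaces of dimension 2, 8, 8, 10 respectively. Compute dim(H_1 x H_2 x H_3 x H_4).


dim(H_1 x H_2 x H_3 x H_4) = 2 * 8 * 8 * 10
= 16 * 8 * 10
= 128 * 10
= 1280

1280


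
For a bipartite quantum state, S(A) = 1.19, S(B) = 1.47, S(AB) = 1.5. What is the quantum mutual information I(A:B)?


I(A:B) = S(A) + S(B) - S(AB)
= 1.19 + 1.47 - 1.5
= 1.1600

1.1600


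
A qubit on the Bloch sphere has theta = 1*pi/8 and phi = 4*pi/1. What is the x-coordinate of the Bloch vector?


theta = 0.3927, phi = 12.5664
r_x = sin(theta)*cos(phi) = 0.3827 * 1.0000
r_x = 0.3827

0.3827


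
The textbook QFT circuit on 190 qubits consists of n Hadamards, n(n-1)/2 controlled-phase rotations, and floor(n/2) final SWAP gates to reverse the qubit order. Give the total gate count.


Hadamard gates: 190
Controlled rotations: n*(n-1)/2 = 190*189/2 = 17955
SWAP gates: floor(n/2) = floor(190/2) = 95
Total = 190 + 17955 + 95
= 18240

18240


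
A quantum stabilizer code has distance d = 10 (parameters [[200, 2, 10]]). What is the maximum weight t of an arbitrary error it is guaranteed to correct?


Code parameters: [[200, 2, 10]], distance d = 10.
Number of correctable errors = floor((d-1)/2)
= floor((10 - 1)/2)
= floor(9/2)
= 4

4


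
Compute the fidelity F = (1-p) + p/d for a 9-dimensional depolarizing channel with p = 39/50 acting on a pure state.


F = (1-p) + p/d
= (1 - 0.7800) + 0.7800/9
= 0.2200 + 0.0867
= 0.3067

0.3067


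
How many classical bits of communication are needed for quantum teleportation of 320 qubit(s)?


Quantum teleportation requires 2 classical bits per qubit teleported.
320 qubit(s) -> 2 * 320 = 640 classical bits

640


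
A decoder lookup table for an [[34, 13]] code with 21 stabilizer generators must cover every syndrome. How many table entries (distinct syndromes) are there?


Each stabilizer generator gives a binary (+1 or -1) measurement outcome.
With 21 independent generators:
Total syndromes = 2^21
= 2097152

2097152


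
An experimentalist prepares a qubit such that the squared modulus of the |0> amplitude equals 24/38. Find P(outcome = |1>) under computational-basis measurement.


|alpha|^2 = 24/38 = 0.6316
|beta|^2 = 1 - 24/38 = 14/38 = 0.3684
P(|1>) = |beta|^2 = 0.3684

0.3684


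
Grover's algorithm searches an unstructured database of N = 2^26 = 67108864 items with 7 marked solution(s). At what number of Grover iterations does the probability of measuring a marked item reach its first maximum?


After j Grover iterations the success probability is P(j) = sin^2((2j+1)*theta), where sin(theta) = sqrt(k/N).
N = 2^26 = 67108864, k = 7
sin(theta) = sqrt(k/N) = 0.0003229676893
theta = arcsin(sqrt(k/N)) = 0.000322967695 rad
P(j) reaches its first maximum when (2j+1)*theta is as close as possible to pi/2, i.e. j = round(pi/(4*theta) - 1/2).
pi/(4*theta) - 1/2 = 2431.3165
(For comparison, the common estimate pi/4 * sqrt(N/k) = 2431.8165; the exact maximiser is used here.)
Optimal iterations = 2431

2431


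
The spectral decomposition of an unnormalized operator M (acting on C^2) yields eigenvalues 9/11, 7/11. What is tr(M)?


tr(M) = sum of eigenvalues
= 9/11 + 7/11
= 16/11
= 1.4545

1.4545


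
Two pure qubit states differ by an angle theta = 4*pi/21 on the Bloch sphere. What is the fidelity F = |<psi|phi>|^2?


For states separated by angle theta on Bloch sphere:
F = cos^2(theta/2)
theta = 4*pi/21 = 0.5984
theta/2 = 0.2992
cos(theta/2) = 0.9556
F = 0.9131

0.9131


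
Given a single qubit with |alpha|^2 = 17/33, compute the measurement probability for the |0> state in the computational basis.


|alpha|^2 = 17/33 = 0.5152
|beta|^2 = 1 - 17/33 = 16/33 = 0.4848
P(|0>) = |alpha|^2 = 0.5152

0.5152


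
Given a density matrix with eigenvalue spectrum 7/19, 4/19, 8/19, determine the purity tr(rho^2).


tr(rho^2) = sum of eigenvalues squared
= (7/19)^2 + (4/19)^2 + (8/19)^2
= (49 + 16 + 64) / 361
= 129/361
= 0.3573

0.3573


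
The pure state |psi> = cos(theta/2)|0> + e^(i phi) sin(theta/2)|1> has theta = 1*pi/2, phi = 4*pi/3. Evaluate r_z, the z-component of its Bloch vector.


theta = 1.5708, phi = 4.1888
r_z = cos(theta) = 0.0000

0.0000


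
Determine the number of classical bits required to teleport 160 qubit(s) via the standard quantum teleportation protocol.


Quantum teleportation requires 2 classical bits per qubit teleported.
160 qubit(s) -> 2 * 160 = 320 classical bits

320


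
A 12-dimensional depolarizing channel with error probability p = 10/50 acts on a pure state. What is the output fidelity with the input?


F = (1-p) + p/d
= (1 - 0.2000) + 0.2000/12
= 0.8000 + 0.0167
= 0.8167

0.8167


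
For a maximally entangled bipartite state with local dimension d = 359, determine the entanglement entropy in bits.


For a maximally entangled state in d x d:
S = log2(d) = log2(359)
= 8.4878

8.4878


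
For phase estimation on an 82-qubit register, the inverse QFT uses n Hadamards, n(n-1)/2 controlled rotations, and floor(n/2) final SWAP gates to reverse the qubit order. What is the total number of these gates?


Hadamard gates: 82
Controlled rotations: n*(n-1)/2 = 82*81/2 = 3321
SWAP gates: floor(n/2) = floor(82/2) = 41
Total = 82 + 3321 + 41
= 3444

3444


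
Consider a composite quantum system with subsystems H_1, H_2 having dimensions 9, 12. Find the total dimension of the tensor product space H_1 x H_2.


dim(H_1 x H_2) = 9 * 12
= 108

108


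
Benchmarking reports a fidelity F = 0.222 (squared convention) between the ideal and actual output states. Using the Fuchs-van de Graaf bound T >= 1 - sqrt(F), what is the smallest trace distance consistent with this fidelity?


Fuchs-van de Graaf (squared-fidelity convention): 1 - sqrt(F) <= T <= sqrt(1 - F).
Lower bound: T >= 1 - sqrt(F)
sqrt(F) = sqrt(0.222) = 0.4712
T >= 1 - 0.4712
T >= 0.5288

0.5288


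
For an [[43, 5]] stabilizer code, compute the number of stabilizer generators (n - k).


For an [[n,k]] stabilizer code:
Number of stabilizer generators = n - k
= 43 - 5
= 38

38


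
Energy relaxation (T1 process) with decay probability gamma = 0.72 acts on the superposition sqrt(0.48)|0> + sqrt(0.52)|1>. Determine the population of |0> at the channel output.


For amplitude damping with parameter gamma on state sqrt(a)|0> + sqrt(b)|1>:
alpha^2 = 0.48, beta^2 = 0.52
P(|0>) = alpha^2 + gamma * beta^2
= 0.48 + 0.72 * 0.52
= 0.48 + 0.3744
= 0.8544

0.8544


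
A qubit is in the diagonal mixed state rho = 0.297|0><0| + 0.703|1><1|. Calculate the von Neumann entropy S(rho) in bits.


S = -p*log2(p) - (1-p)*log2(1-p)
p = 0.2970, 1-p = 0.7030
= -0.2970 * log2(0.2970) - 0.7030 * log2(0.7030)
= -(-0.5202) - (-0.3574)
= 0.8776

0.8776


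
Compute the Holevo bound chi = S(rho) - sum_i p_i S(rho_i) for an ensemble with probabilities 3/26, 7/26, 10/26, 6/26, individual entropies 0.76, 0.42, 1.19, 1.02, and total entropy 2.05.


chi = S(rho) - sum_i p_i * S(rho_i)
Weighted entropy = 3/26 * 0.76 + 7/26 * 0.42 + 10/26 * 1.19 + 6/26 * 1.02
= 0.8938
chi = 2.05 - 0.8938
= 1.1562

1.1562


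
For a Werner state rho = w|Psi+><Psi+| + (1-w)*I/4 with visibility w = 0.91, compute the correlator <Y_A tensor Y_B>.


|Psi+> = (|01> + |10>)/sqrt(2)
For the pure Bell state, <Y_A Y_B> = +1 (Bell-state Pauli correlator).
The maximally-mixed part I/4 has tr(I/4 * P tensor P) = 0 for any traceless Pauli P.
So <Y_A Y_B>_rho = w * (+1) + (1 - w) * 0
= 0.91 * (+1)
= 0.9100

0.9100


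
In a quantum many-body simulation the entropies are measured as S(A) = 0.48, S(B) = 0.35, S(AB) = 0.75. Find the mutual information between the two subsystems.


I(A:B) = S(A) + S(B) - S(AB)
= 0.48 + 0.35 - 0.75
= 0.0800

0.0800
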